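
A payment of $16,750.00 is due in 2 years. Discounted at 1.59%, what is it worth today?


Formula: PV = FV / (1 + r)^n
Substituting: PV = $16,750.00 / (1 + 0.0159)^2
Discount factor: (1.0159)^2 = 1.032053
PV = $16,750.00 / 1.032053 = $16,229.79

$16,229.79


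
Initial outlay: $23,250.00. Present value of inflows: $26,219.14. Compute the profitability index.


Formula: PI = PV(cash flows) / initial investment
Substituting: PI = $26,219.14 / $23,250.00
PI = 1.1277

1.1277


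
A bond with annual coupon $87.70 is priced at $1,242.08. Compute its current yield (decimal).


Formula: Current yield = annual coupon / price
Substituting: CY = $87.70 / $1,242.08
CY = 0.070607

0.070607


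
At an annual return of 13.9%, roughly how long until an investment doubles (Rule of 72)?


Formula: Years ≈ 72 / r
Substituting: Years ≈ 72 / 13.9
Years ≈ 5.2

5.2 years


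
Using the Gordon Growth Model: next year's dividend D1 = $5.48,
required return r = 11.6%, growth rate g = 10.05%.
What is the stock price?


Formula: P = D1 / (r - g)
Spread: r - g = 0.116 - 0.1005 = 0.0155
Substituting: P = $5.48 / 0.0155
P = $353.55

$353.55


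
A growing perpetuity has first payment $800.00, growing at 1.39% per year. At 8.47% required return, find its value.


Formula: PV = C / (r - g)
Spread: r - g = 0.0847 - 0.0139 = 0.0708
Substituting: PV = $800.00 / 0.0708
PV = $11,299.44

$11,299.44


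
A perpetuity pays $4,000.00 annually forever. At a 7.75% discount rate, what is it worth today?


Formula: PV = C / r
Substituting: PV = $4,000.00 / 0.0775
PV = $51,612.90

$51,612.90


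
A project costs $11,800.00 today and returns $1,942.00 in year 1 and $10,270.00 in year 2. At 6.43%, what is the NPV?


Formula: NPV = C0 + C1/(1+r) + C2/(1+r)^2
Discount C1: $1,942.00 / (1 + 0.0643) = $1,824.67
Discount C2: $10,270.00 / (1 + 0.0643)^2 = $9,066.56
NPV = -$11,800.00 + $1,824.67 + $9,066.56 = -$908.77

-$908.77


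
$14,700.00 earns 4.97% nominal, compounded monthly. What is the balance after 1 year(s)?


Formula: FV = P * (1 + r/m)^(m*t)
Period rate: r/m = 0.0497 / 12 = 0.004142
Total periods: m*t = 12 * 1 = 12
Growth factor: (1 + 0.004142)^12 = 1.050848
FV = $14,700.00 * 1.050848 = $15,447.46

$15,447.46


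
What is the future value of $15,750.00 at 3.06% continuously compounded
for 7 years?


Formula: FV = P * e^(r*t)
Exponent: r*t = 0.0306 * 7 = 0.2142
e^(0.2142) = 1.23887
FV = $15,750.00 * 1.23887 = $19,512.21

$19,512.21


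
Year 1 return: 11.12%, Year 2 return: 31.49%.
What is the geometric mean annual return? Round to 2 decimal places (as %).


Formula: Geometric mean = ((1+r1)*(1+r2))^(1/2) - 1
Product: (1 + 0.1112) * (1 + 0.3149) = 1.1112 * 1.3149 = 1.461117
Square root: 1.461117^0.5 = 1.208767
Geometric mean = 1.208767 - 1 = 0.208767
As percentage: 20.88%

20.88%


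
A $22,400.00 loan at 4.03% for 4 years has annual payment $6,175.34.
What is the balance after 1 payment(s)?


Formula: Balance = PV*(1+r)^k - PMT*((1+r)^k - 1)/r
Growth: (1 + 0.0403)^1 = 1.0403
Accumulated factor: ((1+r)^k - 1)/r = 1.0
Balance = $22,400.00 * 1.0403 - $6,175.34 * 1.0
Balance = $17,127.38

$17,127.38


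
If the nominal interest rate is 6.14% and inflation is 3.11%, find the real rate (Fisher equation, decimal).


Formula: (1 + r_real) = (1 + r_nom) / (1 + inflation)
Substituting: (1 + r_real) = 1.0614 / 1.0311
(1 + r_real) = 1.029386
r_real = 1.029386 - 1 = 0.029386

0.029386


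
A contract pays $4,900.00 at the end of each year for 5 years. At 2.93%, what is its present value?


Formula: PV = PMT * (1 - (1+r)^(-n)) / r
Discount factor: (1 + 0.0293)^(-5) = 0.865546
Bracket: 1 - 0.865546 = 0.134454
PV = $4,900.00 * 0.134454 / 0.0293 = $22,485.49

$22,485.49


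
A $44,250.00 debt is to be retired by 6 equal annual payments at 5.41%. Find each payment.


Formula: PMT = PV * r / (1 - (1+r)^(-n))
Denominator: 1 - (1 + 0.0541)^(-6) = 0.271031
Numerator: $44,250.00 * 0.0541 = 2393.925
PMT = 2393.925 / 0.271031 = $8,832.66

$8,832.66


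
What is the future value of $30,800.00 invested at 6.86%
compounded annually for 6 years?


Formula: FV = P * (1 + r)^n
Substituting: FV = $30,800.00 * (1 + 0.0686)^6
Growth factor: (1.0686)^6 = 1.488987
FV = $30,800.00 * 1.488987 = $45,860.81

$45,860.81


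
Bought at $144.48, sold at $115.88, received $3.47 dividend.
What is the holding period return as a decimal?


Formula: HPR = (P1 - P0 + D) / P0
Gain: $115.88 - $144.48 + $3.47 = -$25.13
HPR = -$25.13 / $144.48 = -0.1739

-0.1739


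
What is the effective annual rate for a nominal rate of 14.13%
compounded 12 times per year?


Formula: EAR = (1 + r/m)^m - 1
Period rate: r/m = 0.1413 / 12 = 0.011775
Compounding: (1 + 0.011775)^12 = 1.15082
EAR = 1.15082 - 1 = 0.15082

0.15082


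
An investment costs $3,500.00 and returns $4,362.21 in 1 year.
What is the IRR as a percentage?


Formula: IRR = C1/C0 - 1
Substituting: IRR = $4,362.21 / $3,500.00 - 1
Ratio: 1.246346 - 1 = 0.246346
IRR = 24.6346%

24.6346%


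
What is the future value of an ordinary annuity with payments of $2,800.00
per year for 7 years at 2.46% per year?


Formula: FV = PMT * ((1+r)^n - 1) / r
Growth factor: (1 + 0.0246)^7 = 1.185442
Numerator: 1.185442 - 1 = 0.185442
FV = $2,800.00 * 0.185442 / 0.0246 = $21,107.27

$21,107.27


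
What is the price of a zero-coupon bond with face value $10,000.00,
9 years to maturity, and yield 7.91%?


Formula: Price = FV / (1 + r)^n
Substituting: Price = $10,000.00 / (1 + 0.0791)^9
Discount factor: (1.0791)^9 = 1.984062
Price = $10,000.00 / 1.984062 = $5,040.17

$5,040.17


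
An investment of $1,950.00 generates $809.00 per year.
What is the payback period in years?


Formula: Payback = investment / annual cash flow
Substituting: Payback = $1,950.00 / $809.00
Payback = 2.4104 years

2.4104 years


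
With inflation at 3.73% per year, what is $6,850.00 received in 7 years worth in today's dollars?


Formula: Real value = nominal / (1 + inflation)^years
Price level: (1 + 0.0373)^7 = 1.292203
Real value = $6,850.00 / 1.292203 = $5,301.03

$5,301.03


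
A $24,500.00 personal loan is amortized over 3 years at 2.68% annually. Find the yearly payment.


Formula: PMT = PV * r / (1 - (1+r)^(-n))
Denominator: 1 - (1 + 0.0268)^(-3) = 0.076276
Numerator: $24,500.00 * 0.0268 = 656.6
PMT = 656.6 / 0.076276 = $8,608.26

$8,608.26


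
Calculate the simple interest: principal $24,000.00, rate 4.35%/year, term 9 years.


Formula: I = P * r * t
Substituting: I = $24,000.00 * 0.0435 * 9
Step: I = $24,000.00 * 0.3915
I = $9,396.00

$9,396.00


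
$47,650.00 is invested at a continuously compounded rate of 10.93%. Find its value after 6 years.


Formula: FV = P * e^(r*t)
Exponent: r*t = 0.1093 * 6 = 0.6558
e^(0.6558) = 1.926683
FV = $47,650.00 * 1.926683 = $91,806.46

$91,806.46


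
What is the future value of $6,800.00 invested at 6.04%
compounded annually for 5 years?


Formula: FV = P * (1 + r)^n
Substituting: FV = $6,800.00 * (1 + 0.0604)^5
Growth factor: (1.0604)^5 = 1.340752
FV = $6,800.00 * 1.340752 = $9,117.12

$9,117.12


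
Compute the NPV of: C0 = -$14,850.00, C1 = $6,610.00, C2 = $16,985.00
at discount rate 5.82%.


Formula: NPV = C0 + C1/(1+r) + C2/(1+r)^2
Discount C1: $6,610.00 / (1 + 0.0582) = $6,246.46
Discount C2: $16,985.00 / (1 + 0.0582)^2 = $15,168.06
NPV = -$14,850.00 + $6,246.46 + $15,168.06 = $6,564.52

$6,564.52


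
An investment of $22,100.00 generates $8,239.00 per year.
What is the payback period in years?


Formula: Payback = investment / annual cash flow
Substituting: Payback = $22,100.00 / $8,239.00
Payback = 2.6824 years

2.6824 years


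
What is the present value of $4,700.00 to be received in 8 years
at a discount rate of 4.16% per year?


Formula: PV = FV / (1 + r)^n
Substituting: PV = $4,700.00 / (1 + 0.0416)^8
Discount factor: (1.0416)^8 = 1.385504
PV = $4,700.00 / 1.385504 = $3,392.27

$3,392.27


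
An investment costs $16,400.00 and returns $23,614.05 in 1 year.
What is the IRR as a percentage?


Formula: IRR = C1/C0 - 1
Substituting: IRR = $23,614.05 / $16,400.00 - 1
Ratio: 1.439881 - 1 = 0.439881
IRR = 43.9881%

43.9881%


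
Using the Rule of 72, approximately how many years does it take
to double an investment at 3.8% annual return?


Formula: Years ≈ 72 / r
Substituting: Years ≈ 72 / 3.8
Years ≈ 18.9

18.9 years


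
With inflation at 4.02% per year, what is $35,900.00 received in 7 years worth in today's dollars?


Formula: Real value = nominal / (1 + inflation)^years
Price level: (1 + 0.0402)^7 = 1.317704
Real value = $35,900.00 / 1.317704 = $27,244.35

$27,244.35


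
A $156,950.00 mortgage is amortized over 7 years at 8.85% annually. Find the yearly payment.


Formula: PMT = PV * r / (1 - (1+r)^(-n))
Denominator: 1 - (1 + 0.0885)^(-7) = 0.447667
Numerator: $156,950.00 * 0.0885 = 13890.075
PMT = 13890.075 / 0.447667 = $31,027.69

$31,027.69


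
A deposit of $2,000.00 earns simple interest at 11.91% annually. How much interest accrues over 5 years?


Formula: I = P * r * t
Substituting: I = $2,000.00 * 0.1191 * 5
Step: I = $2,000.00 * 0.5955
I = $1,191.00

$1,191.00


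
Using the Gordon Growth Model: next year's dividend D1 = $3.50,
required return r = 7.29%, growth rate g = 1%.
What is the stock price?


Formula: P = D1 / (r - g)
Spread: r - g = 0.0729 - 0.01 = 0.0629
Substituting: P = $3.50 / 0.0629
P = $55.64

$55.64


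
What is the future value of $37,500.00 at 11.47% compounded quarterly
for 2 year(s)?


Formula: FV = P * (1 + r/m)^(m*t)
Period rate: r/m = 0.1147 / 4 = 0.028675
Total periods: m*t = 4 * 2 = 8
Growth factor: (1 + 0.028675)^8 = 1.253792
FV = $37,500.00 * 1.253792 = $47,017.20

$47,017.20


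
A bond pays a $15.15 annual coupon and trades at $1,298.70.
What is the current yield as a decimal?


Formula: Current yield = annual coupon / price
Substituting: CY = $15.15 / $1,298.70
CY = 0.011666

0.011666


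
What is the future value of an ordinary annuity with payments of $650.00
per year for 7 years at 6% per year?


Formula: FV = PMT * ((1+r)^n - 1) / r
Growth factor: (1 + 0.06)^7 = 1.50363
Numerator: 1.50363 - 1 = 0.50363
FV = $650.00 * 0.50363 / 0.06 = $5,455.99

$5,455.99


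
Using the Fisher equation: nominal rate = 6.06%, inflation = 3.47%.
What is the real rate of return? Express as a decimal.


Formula: (1 + r_real) = (1 + r_nom) / (1 + inflation)
Substituting: (1 + r_real) = 1.0606 / 1.0347
(1 + r_real) = 1.025031
r_real = 1.025031 - 1 = 0.025031

0.025031


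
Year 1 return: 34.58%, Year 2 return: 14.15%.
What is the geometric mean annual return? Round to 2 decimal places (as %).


Formula: Geometric mean = ((1+r1)*(1+r2))^(1/2) - 1
Product: (1 + 0.3458) * (1 + 0.1415) = 1.3458 * 1.1415 = 1.536231
Square root: 1.536231^0.5 = 1.239448
Geometric mean = 1.239448 - 1 = 0.239448
As percentage: 23.94%

23.94%


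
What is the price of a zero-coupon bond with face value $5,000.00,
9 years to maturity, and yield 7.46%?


Formula: Price = FV / (1 + r)^n
Substituting: Price = $5,000.00 / (1 + 0.0746)^9
Discount factor: (1.0746)^9 = 1.910828
Price = $5,000.00 / 1.910828 = $2,616.67

$2,616.67


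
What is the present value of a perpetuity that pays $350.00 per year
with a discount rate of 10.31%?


Formula: PV = C / r
Substituting: PV = $350.00 / 0.1031
PV = $3,394.76

$3,394.76


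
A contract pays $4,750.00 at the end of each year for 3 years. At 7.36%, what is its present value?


Formula: PV = PMT * (1 - (1+r)^(-n)) / r
Discount factor: (1 + 0.0736)^(-3) = 0.808114
Bracket: 1 - 0.808114 = 0.191886
PV = $4,750.00 * 0.191886 / 0.0736 = $12,383.96

$12,383.96


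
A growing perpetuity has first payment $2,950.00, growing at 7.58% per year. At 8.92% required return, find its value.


Formula: PV = C / (r - g)
Spread: r - g = 0.0892 - 0.0758 = 0.0134
Substituting: PV = $2,950.00 / 0.0134
PV = $220,149.25

$220,149.25


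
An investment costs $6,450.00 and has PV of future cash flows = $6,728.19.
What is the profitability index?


Formula: PI = PV(cash flows) / initial investment
Substituting: PI = $6,728.19 / $6,450.00
PI = 1.0431

1.0431


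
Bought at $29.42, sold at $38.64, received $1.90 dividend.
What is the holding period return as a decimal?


Formula: HPR = (P1 - P0 + D) / P0
Gain: $38.64 - $29.42 + $1.90 = $11.12
HPR = $11.12 / $29.42 = 0.378

0.378


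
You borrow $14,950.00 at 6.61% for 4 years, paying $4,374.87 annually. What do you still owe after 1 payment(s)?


Formula: Balance = PV*(1+r)^k - PMT*((1+r)^k - 1)/r
Growth: (1 + 0.0661)^1 = 1.0661
Accumulated factor: ((1+r)^k - 1)/r = 1.0
Balance = $14,950.00 * 1.0661 - $4,374.87 * 1.0
Balance = $11,563.33

$11,563.33


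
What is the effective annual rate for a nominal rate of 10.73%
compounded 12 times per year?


Formula: EAR = (1 + r/m)^m - 1
Period rate: r/m = 0.1073 / 12 = 0.008942
Compounding: (1 + 0.008942)^12 = 1.112737
EAR = 1.112737 - 1 = 0.112737

0.112737


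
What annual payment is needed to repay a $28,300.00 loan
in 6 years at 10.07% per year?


Formula: PMT = PV * r / (1 - (1+r)^(-n))
Denominator: 1 - (1 + 0.1007)^(-6) = 0.437677
Numerator: $28,300.00 * 0.1007 = 2849.81
PMT = 2849.81 / 0.437677 = $6,511.22

$6,511.22


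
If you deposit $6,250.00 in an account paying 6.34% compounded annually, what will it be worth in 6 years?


Formula: FV = P * (1 + r)^n
Substituting: FV = $6,250.00 * (1 + 0.0634)^6
Growth factor: (1.0634)^6 = 1.446039
FV = $6,250.00 * 1.446039 = $9,037.74

$9,037.74


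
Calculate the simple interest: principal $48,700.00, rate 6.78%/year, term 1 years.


Formula: I = P * r * t
Substituting: I = $48,700.00 * 0.0678 * 1
Step: I = $48,700.00 * 0.0678
I = $3,301.86

$3,301.86


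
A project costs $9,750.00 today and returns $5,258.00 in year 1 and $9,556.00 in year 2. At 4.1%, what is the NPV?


Formula: NPV = C0 + C1/(1+r) + C2/(1+r)^2
Discount C1: $5,258.00 / (1 + 0.041) = $5,050.91
Discount C2: $9,556.00 / (1 + 0.041)^2 = $8,818.09
NPV = -$9,750.00 + $5,050.91 + $8,818.09 = $4,119.01

$4,119.01


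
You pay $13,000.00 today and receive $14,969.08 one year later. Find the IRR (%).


Formula: IRR = C1/C0 - 1
Substituting: IRR = $14,969.08 / $13,000.00 - 1
Ratio: 1.151468 - 1 = 0.151468
IRR = 15.1468%

15.1468%


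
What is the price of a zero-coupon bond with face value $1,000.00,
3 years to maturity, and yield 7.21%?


Formula: Price = FV / (1 + r)^n
Substituting: Price = $1,000.00 / (1 + 0.0721)^3
Discount factor: (1.0721)^3 = 1.23227
Price = $1,000.00 / 1.23227 = $811.51

$811.51


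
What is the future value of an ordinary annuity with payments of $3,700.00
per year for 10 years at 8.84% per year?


Formula: FV = PMT * ((1+r)^n - 1) / r
Growth factor: (1 + 0.0884)^10 = 2.332842
Numerator: 2.332842 - 1 = 1.332842
FV = $3,700.00 * 1.332842 / 0.0884 = $55,786.37

$55,786.37


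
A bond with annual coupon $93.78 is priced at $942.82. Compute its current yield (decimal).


Formula: Current yield = annual coupon / price
Substituting: CY = $93.78 / $942.82
CY = 0.099468

0.099468


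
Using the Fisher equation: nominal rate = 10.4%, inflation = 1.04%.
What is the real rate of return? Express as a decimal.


Formula: (1 + r_real) = (1 + r_nom) / (1 + inflation)
Substituting: (1 + r_real) = 1.104 / 1.0104
(1 + r_real) = 1.092637
r_real = 1.092637 - 1 = 0.092637

0.092637


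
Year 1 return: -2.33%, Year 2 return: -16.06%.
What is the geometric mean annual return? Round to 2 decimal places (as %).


Formula: Geometric mean = ((1+r1)*(1+r2))^(1/2) - 1
Product: (1 + -0.0233) * (1 + -0.1606) = 0.9767 * 0.8394 = 0.819842
Square root: 0.819842^0.5 = 0.905451
Geometric mean = 0.905451 - 1 = -0.094549
As percentage: -9.45%

-9.45%


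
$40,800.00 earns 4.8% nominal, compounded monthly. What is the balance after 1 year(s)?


Formula: FV = P * (1 + r/m)^(m*t)
Period rate: r/m = 0.048 / 12 = 0.004
Total periods: m*t = 12 * 1 = 12
Growth factor: (1 + 0.004)^12 = 1.04907
FV = $40,800.00 * 1.04907 = $42,802.06

$42,802.06


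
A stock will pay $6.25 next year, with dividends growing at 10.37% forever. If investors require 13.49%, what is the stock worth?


Formula: P = D1 / (r - g)
Spread: r - g = 0.1349 - 0.1037 = 0.0312
Substituting: P = $6.25 / 0.0312
P = $200.32

$200.32


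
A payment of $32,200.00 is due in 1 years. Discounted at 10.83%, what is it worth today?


Formula: PV = FV / (1 + r)^n
Substituting: PV = $32,200.00 / (1 + 0.1083)^1
Discount factor: (1.1083)^1 = 1.1083
PV = $32,200.00 / 1.1083 = $29,053.51

$29,053.51


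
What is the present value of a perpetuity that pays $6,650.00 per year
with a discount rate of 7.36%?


Formula: PV = C / r
Substituting: PV = $6,650.00 / 0.0736
PV = $90,353.26

$90,353.26


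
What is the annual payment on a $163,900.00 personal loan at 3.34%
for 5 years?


Formula: PMT = PV * r / (1 - (1+r)^(-n))
Denominator: 1 - (1 + 0.0334)^(-5) = 0.151489
Numerator: $163,900.00 * 0.0334 = 5474.26
PMT = 5474.26 / 0.151489 = $36,136.46

$36,136.46


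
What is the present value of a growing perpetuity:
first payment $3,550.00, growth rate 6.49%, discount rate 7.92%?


Formula: PV = C / (r - g)
Spread: r - g = 0.0792 - 0.0649 = 0.0143
Substituting: PV = $3,550.00 / 0.0143
PV = $248,251.75

$248,251.75


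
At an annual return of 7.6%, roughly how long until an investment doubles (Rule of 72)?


Formula: Years ≈ 72 / r
Substituting: Years ≈ 72 / 7.6
Years ≈ 9.5

9.5 years


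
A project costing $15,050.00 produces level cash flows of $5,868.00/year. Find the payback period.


Formula: Payback = investment / annual cash flow
Substituting: Payback = $15,050.00 / $5,868.00
Payback = 2.5648 years

2.5648 years


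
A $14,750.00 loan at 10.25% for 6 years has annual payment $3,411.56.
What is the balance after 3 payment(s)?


Formula: Balance = PV*(1+r)^k - PMT*((1+r)^k - 1)/r
Growth: (1 + 0.1025)^3 = 1.340096
Accumulated factor: ((1+r)^k - 1)/r = 3.318006
Balance = $14,750.00 * 1.340096 - $3,411.56 * 3.318006
Balance = $8,446.83

$8,446.83


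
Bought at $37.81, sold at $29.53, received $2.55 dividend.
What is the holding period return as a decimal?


Formula: HPR = (P1 - P0 + D) / P0
Gain: $29.53 - $37.81 + $2.55 = -$5.73
HPR = -$5.73 / $37.81 = -0.1515

-0.1515


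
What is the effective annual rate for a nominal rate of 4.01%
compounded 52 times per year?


Formula: EAR = (1 + r/m)^m - 1
Period rate: r/m = 0.0401 / 52 = 0.000771
Compounding: (1 + 0.000771)^52 = 1.040899
EAR = 1.040899 - 1 = 0.040899

0.040899


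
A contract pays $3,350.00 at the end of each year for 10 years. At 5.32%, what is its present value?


Formula: PV = PMT * (1 - (1+r)^(-n)) / r
Discount factor: (1 + 0.0532)^(-10) = 0.595513
Bracket: 1 - 0.595513 = 0.404487
PV = $3,350.00 * 0.404487 / 0.0532 = $25,470.49

$25,470.49


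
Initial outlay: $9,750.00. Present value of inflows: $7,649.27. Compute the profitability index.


Formula: PI = PV(cash flows) / initial investment
Substituting: PI = $7,649.27 / $9,750.00
PI = 0.7845

0.7845


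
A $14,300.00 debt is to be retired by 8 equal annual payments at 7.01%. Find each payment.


Formula: PMT = PV * r / (1 - (1+r)^(-n))
Denominator: 1 - (1 + 0.0701)^(-8) = 0.418426
Numerator: $14,300.00 * 0.0701 = 1002.43
PMT = 1002.43 / 0.418426 = $2,395.72

$2,395.72


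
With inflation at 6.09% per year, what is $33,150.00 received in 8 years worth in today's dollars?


Formula: Real value = nominal / (1 + inflation)^years
Price level: (1 + 0.0609)^8 = 1.604706
Real value = $33,150.00 / 1.604706 = $20,657.98

$20,657.98


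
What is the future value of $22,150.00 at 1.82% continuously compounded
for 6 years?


Formula: FV = P * e^(r*t)
Exponent: r*t = 0.0182 * 6 = 0.1092
e^(0.1092) = 1.115385
FV = $22,150.00 * 1.115385 = $24,705.79

$24,705.79


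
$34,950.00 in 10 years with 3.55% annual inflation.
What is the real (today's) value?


Formula: Real value = nominal / (1 + inflation)^years
Price level: (1 + 0.0355)^10 = 1.417428
Real value = $34,950.00 / 1.417428 = $24,657.34

$24,657.34


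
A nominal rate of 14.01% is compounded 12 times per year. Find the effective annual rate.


Formula: EAR = (1 + r/m)^m - 1
Period rate: r/m = 0.1401 / 12 = 0.011675
Compounding: (1 + 0.011675)^12 = 1.149456
EAR = 1.149456 - 1 = 0.149456

0.149456


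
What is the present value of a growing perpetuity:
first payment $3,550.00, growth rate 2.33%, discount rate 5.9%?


Formula: PV = C / (r - g)
Spread: r - g = 0.059 - 0.0233 = 0.0357
Substituting: PV = $3,550.00 / 0.0357
PV = $99,439.78

$99,439.78


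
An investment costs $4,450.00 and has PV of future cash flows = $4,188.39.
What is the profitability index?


Formula: PI = PV(cash flows) / initial investment
Substituting: PI = $4,188.39 / $4,450.00
PI = 0.9412

0.9412


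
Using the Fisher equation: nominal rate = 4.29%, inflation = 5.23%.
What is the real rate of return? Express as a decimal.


Formula: (1 + r_real) = (1 + r_nom) / (1 + inflation)
Substituting: (1 + r_real) = 1.0429 / 1.0523
(1 + r_real) = 0.991067
r_real = 0.991067 - 1 = -0.008933

-0.008933


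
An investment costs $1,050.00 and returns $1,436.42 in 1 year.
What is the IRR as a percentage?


Formula: IRR = C1/C0 - 1
Substituting: IRR = $1,436.42 / $1,050.00 - 1
Ratio: 1.368019 - 1 = 0.368019
IRR = 36.8019%

36.8019%


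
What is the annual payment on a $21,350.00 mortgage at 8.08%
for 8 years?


Formula: PMT = PV * r / (1 - (1+r)^(-n))
Denominator: 1 - (1 + 0.0808)^(-8) = 0.462922
Numerator: $21,350.00 * 0.0808 = 1725.08
PMT = 1725.08 / 0.462922 = $3,726.50

$3,726.50


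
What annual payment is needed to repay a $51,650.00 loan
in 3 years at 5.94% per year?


Formula: PMT = PV * r / (1 - (1+r)^(-n))
Denominator: 1 - (1 + 0.0594)^(-3) = 0.158953
Numerator: $51,650.00 * 0.0594 = 3068.01
PMT = 3068.01 / 0.158953 = $19,301.33

$19,301.33


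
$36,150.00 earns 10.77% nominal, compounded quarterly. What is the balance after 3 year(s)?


Formula: FV = P * (1 + r/m)^(m*t)
Period rate: r/m = 0.1077 / 4 = 0.026925
Total periods: m*t = 4 * 3 = 12
Growth factor: (1 + 0.026925)^12 = 1.375513
FV = $36,150.00 * 1.375513 = $49,724.80

$49,724.80


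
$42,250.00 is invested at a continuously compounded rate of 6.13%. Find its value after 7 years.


Formula: FV = P * e^(r*t)
Exponent: r*t = 0.0613 * 7 = 0.4291
e^(0.4291) = 1.535875
FV = $42,250.00 * 1.535875 = $64,890.70

$64,890.70


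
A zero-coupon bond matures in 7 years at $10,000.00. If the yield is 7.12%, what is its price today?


Formula: Price = FV / (1 + r)^n
Substituting: Price = $10,000.00 / (1 + 0.0712)^7
Discount factor: (1.0712)^7 = 1.61843
Price = $10,000.00 / 1.61843 = $6,178.83

$6,178.83


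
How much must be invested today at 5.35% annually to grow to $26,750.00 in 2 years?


Formula: PV = FV / (1 + r)^n
Substituting: PV = $26,750.00 / (1 + 0.0535)^2
Discount factor: (1.0535)^2 = 1.109862
PV = $26,750.00 / 1.109862 = $24,102.09

$24,102.09


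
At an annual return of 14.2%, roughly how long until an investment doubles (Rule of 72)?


Formula: Years ≈ 72 / r
Substituting: Years ≈ 72 / 14.2
Years ≈ 5.1

5.1 years


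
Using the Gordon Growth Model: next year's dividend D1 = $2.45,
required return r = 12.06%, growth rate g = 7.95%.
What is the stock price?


Formula: P = D1 / (r - g)
Spread: r - g = 0.1206 - 0.0795 = 0.0411
Substituting: P = $2.45 / 0.0411
P = $59.61

$59.61


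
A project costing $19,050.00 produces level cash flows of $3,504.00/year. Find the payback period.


Formula: Payback = investment / annual cash flow
Substituting: Payback = $19,050.00 / $3,504.00
Payback = 5.4366 years

5.4366 years


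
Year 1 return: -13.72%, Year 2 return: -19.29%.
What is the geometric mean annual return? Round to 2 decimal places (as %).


Formula: Geometric mean = ((1+r1)*(1+r2))^(1/2) - 1
Product: (1 + -0.1372) * (1 + -0.1929) = 0.8628 * 0.8071 = 0.696366
Square root: 0.696366^0.5 = 0.834485
Geometric mean = 0.834485 - 1 = -0.165515
As percentage: -16.55%

-16.55%


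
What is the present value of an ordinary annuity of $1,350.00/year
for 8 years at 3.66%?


Formula: PV = PMT * (1 - (1+r)^(-n)) / r
Discount factor: (1 + 0.0366)^(-8) = 0.750085
Bracket: 1 - 0.750085 = 0.249915
PV = $1,350.00 * 0.249915 / 0.0366 = $9,218.18

$9,218.18


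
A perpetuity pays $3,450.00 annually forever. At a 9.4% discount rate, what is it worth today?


Formula: PV = C / r
Substituting: PV = $3,450.00 / 0.094
PV = $36,702.13

$36,702.13


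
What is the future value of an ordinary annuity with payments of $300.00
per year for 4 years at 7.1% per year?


Formula: FV = PMT * ((1+r)^n - 1) / r
Growth factor: (1 + 0.071)^4 = 1.315703
Numerator: 1.315703 - 1 = 0.315703
FV = $300.00 * 0.315703 / 0.071 = $1,333.96

$1,333.96


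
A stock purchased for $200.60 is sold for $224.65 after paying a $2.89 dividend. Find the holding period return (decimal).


Formula: HPR = (P1 - P0 + D) / P0
Gain: $224.65 - $200.60 + $2.89 = $26.94
HPR = $26.94 / $200.60 = 0.1343

0.1343


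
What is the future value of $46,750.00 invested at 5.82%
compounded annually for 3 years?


Formula: FV = P * (1 + r)^n
Substituting: FV = $46,750.00 * (1 + 0.0582)^3
Growth factor: (1.0582)^3 = 1.184959
FV = $46,750.00 * 1.184959 = $55,396.83

$55,396.83


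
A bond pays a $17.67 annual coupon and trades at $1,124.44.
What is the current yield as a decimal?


Formula: Current yield = annual coupon / price
Substituting: CY = $17.67 / $1,124.44
CY = 0.015714

0.015714


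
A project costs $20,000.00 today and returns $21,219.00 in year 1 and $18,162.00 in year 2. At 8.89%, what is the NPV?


Formula: NPV = C0 + C1/(1+r) + C2/(1+r)^2
Discount C1: $21,219.00 / (1 + 0.0889) = $19,486.64
Discount C2: $18,162.00 / (1 + 0.0889)^2 = $15,317.49
NPV = -$20,000.00 + $19,486.64 + $15,317.49 = $14,804.13

$14,804.13


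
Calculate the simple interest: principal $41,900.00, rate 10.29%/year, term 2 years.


Formula: I = P * r * t
Substituting: I = $41,900.00 * 0.1029 * 2
Step: I = $41,900.00 * 0.2058
I = $8,623.02

$8,623.02


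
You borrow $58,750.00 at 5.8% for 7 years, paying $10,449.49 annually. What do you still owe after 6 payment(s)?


Formula: Balance = PV*(1+r)^k - PMT*((1+r)^k - 1)/r
Growth: (1 + 0.058)^6 = 1.402536
Accumulated factor: ((1+r)^k - 1)/r = 6.940275
Balance = $58,750.00 * 1.402536 - $10,449.49 * 6.940275
Balance = $9,876.65

$9,876.65


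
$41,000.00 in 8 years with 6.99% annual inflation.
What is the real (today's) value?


Formula: Real value = nominal / (1 + inflation)^years
Price level: (1 + 0.0699)^8 = 1.716902
Real value = $41,000.00 / 1.716902 = $23,880.22

$23,880.22


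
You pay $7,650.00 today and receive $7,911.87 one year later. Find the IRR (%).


Formula: IRR = C1/C0 - 1
Substituting: IRR = $7,911.87 / $7,650.00 - 1
Ratio: 1.034231 - 1 = 0.034231
IRR = 3.4231%

3.4231%


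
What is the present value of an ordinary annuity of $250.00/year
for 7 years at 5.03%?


Formula: PV = PMT * (1 - (1+r)^(-n)) / r
Discount factor: (1 + 0.0503)^(-7) = 0.709262
Bracket: 1 - 0.709262 = 0.290738
PV = $250.00 * 0.290738 / 0.0503 = $1,445.02

$1,445.02


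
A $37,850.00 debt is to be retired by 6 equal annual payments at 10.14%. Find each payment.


Formula: PMT = PV * r / (1 - (1+r)^(-n))
Denominator: 1 - (1 + 0.1014)^(-6) = 0.439817
Numerator: $37,850.00 * 0.1014 = 3837.99
PMT = 3837.99 / 0.439817 = $8,726.32

$8,726.32


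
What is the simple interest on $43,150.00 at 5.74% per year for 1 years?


Formula: I = P * r * t
Substituting: I = $43,150.00 * 0.0574 * 1
Step: I = $43,150.00 * 0.0574
I = $2,476.81

$2,476.81


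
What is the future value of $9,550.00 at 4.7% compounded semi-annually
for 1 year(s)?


Formula: FV = P * (1 + r/m)^(m*t)
Period rate: r/m = 0.047 / 2 = 0.0235
Total periods: m*t = 2 * 1 = 2
Growth factor: (1 + 0.0235)^2 = 1.047552
FV = $9,550.00 * 1.047552 = $10,004.12

$10,004.12


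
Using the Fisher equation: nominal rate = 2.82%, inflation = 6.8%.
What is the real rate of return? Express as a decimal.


Formula: (1 + r_real) = (1 + r_nom) / (1 + inflation)
Substituting: (1 + r_real) = 1.0282 / 1.068
(1 + r_real) = 0.962734
r_real = 0.962734 - 1 = -0.037266

-0.037266


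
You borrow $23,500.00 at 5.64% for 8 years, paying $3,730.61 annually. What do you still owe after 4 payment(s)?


Formula: Balance = PV*(1+r)^k - PMT*((1+r)^k - 1)/r
Growth: (1 + 0.0564)^4 = 1.245414
Accumulated factor: ((1+r)^k - 1)/r = 4.351303
Balance = $23,500.00 * 1.245414 - $3,730.61 * 4.351303
Balance = $13,034.20

$13,034.20


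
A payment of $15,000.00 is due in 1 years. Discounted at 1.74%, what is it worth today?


Formula: PV = FV / (1 + r)^n
Substituting: PV = $15,000.00 / (1 + 0.0174)^1
Discount factor: (1.0174)^1 = 1.0174
PV = $15,000.00 / 1.0174 = $14,743.46

$14,743.46


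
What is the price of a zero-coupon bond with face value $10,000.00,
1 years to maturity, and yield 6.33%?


Formula: Price = FV / (1 + r)^n
Substituting: Price = $10,000.00 / (1 + 0.0633)^1
Discount factor: (1.0633)^1 = 1.0633
Price = $10,000.00 / 1.0633 = $9,404.68

$9,404.68


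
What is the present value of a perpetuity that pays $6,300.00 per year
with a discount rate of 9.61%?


Formula: PV = C / r
Substituting: PV = $6,300.00 / 0.0961
PV = $65,556.71

$65,556.71


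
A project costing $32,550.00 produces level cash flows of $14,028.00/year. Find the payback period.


Formula: Payback = investment / annual cash flow
Substituting: Payback = $32,550.00 / $14,028.00
Payback = 2.3204 years

2.3204 years


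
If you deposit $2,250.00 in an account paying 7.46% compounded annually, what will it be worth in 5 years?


Formula: FV = P * (1 + r)^n
Substituting: FV = $2,250.00 * (1 + 0.0746)^5
Growth factor: (1.0746)^5 = 1.43296
FV = $2,250.00 * 1.43296 = $3,224.16

$3,224.16


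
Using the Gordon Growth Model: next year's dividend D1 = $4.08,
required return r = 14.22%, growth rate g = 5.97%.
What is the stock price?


Formula: P = D1 / (r - g)
Spread: r - g = 0.1422 - 0.0597 = 0.0825
Substituting: P = $4.08 / 0.0825
P = $49.45

$49.45


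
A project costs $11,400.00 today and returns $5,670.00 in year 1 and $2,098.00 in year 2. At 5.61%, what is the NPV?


Formula: NPV = C0 + C1/(1+r) + C2/(1+r)^2
Discount C1: $5,670.00 / (1 + 0.0561) = $5,368.81
Discount C2: $2,098.00 / (1 + 0.0561)^2 = $1,881.03
NPV = -$11,400.00 + $5,368.81 + $1,881.03 = -$4,150.16

-$4,150.16


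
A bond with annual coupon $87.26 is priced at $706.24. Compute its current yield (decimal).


Formula: Current yield = annual coupon / price
Substituting: CY = $87.26 / $706.24
CY = 0.123556

0.123556


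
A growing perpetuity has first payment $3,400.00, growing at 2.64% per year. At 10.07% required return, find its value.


Formula: PV = C / (r - g)
Spread: r - g = 0.1007 - 0.0264 = 0.0743
Substituting: PV = $3,400.00 / 0.0743
PV = $45,760.43

$45,760.43


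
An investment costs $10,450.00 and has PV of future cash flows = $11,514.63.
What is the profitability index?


Formula: PI = PV(cash flows) / initial investment
Substituting: PI = $11,514.63 / $10,450.00
PI = 1.1019

1.1019


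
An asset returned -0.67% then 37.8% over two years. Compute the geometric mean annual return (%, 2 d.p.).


Formula: Geometric mean = ((1+r1)*(1+r2))^(1/2) - 1
Product: (1 + -0.0067) * (1 + 0.378) = 0.9933 * 1.378 = 1.368767
Square root: 1.368767^0.5 = 1.169943
Geometric mean = 1.169943 - 1 = 0.169943
As percentage: 16.99%

16.99%


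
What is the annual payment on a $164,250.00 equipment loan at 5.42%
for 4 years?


Formula: PMT = PV * r / (1 - (1+r)^(-n))
Denominator: 1 - (1 + 0.0542)^(-4) = 0.19033
Numerator: $164,250.00 * 0.0542 = 8902.35
PMT = 8902.35 / 0.19033 = $46,773.19

$46,773.19


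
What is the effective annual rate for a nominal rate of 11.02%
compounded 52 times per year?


Formula: EAR = (1 + r/m)^m - 1
Period rate: r/m = 0.1102 / 52 = 0.002119
Compounding: (1 + 0.002119)^52 = 1.116371
EAR = 1.116371 - 1 = 0.116371

0.116371


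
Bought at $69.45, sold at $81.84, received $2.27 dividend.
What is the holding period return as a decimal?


Formula: HPR = (P1 - P0 + D) / P0
Gain: $81.84 - $69.45 + $2.27 = $14.66
HPR = $14.66 / $69.45 = 0.2111

0.2111


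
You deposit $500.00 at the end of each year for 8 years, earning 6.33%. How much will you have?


Formula: FV = PMT * ((1+r)^n - 1) / r
Growth factor: (1 + 0.0633)^8 = 1.633979
Numerator: 1.633979 - 1 = 0.633979
FV = $500.00 * 0.633979 / 0.0633 = $5,007.73

$5,007.73


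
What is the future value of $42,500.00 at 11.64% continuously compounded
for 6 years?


Formula: FV = P * e^(r*t)
Exponent: r*t = 0.1164 * 6 = 0.6984
e^(0.6984) = 2.010533
FV = $42,500.00 * 2.010533 = $85,447.66

$85,447.66


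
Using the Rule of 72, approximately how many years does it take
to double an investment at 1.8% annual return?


Formula: Years ≈ 72 / r
Substituting: Years ≈ 72 / 1.8
Years ≈ 40.0

40.0 years


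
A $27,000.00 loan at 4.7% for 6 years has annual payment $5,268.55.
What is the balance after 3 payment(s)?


Formula: Balance = PV*(1+r)^k - PMT*((1+r)^k - 1)/r
Growth: (1 + 0.047)^3 = 1.147731
Accumulated factor: ((1+r)^k - 1)/r = 3.143209
Balance = $27,000.00 * 1.147731 - $5,268.55 * 3.143209
Balance = $14,428.58

$14,428.58


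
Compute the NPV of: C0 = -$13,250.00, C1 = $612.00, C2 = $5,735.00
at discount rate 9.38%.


Formula: NPV = C0 + C1/(1+r) + C2/(1+r)^2
Discount C1: $612.00 / (1 + 0.0938) = $559.52
Discount C2: $5,735.00 / (1 + 0.0938)^2 = $4,793.55
NPV = -$13,250.00 + $559.52 + $4,793.55 = -$7,896.93

-$7,896.93


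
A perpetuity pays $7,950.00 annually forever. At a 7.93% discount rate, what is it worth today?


Formula: PV = C / r
Substituting: PV = $7,950.00 / 0.0793
PV = $100,252.21

$100,252.21


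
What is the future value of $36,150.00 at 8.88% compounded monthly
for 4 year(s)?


Formula: FV = P * (1 + r/m)^(m*t)
Period rate: r/m = 0.0888 / 12 = 0.0074
Total periods: m*t = 12 * 4 = 48
Growth factor: (1 + 0.0074)^48 = 1.424602
FV = $36,150.00 * 1.424602 = $51,499.35

$51,499.35


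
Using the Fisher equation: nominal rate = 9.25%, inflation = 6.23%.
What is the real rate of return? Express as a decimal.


Formula: (1 + r_real) = (1 + r_nom) / (1 + inflation)
Substituting: (1 + r_real) = 1.0925 / 1.0623
(1 + r_real) = 1.028429
r_real = 1.028429 - 1 = 0.028429

0.028429


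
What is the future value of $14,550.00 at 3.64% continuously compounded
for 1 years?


Formula: FV = P * e^(r*t)
Exponent: r*t = 0.0364 * 1 = 0.0364
e^(0.0364) = 1.037071
FV = $14,550.00 * 1.037071 = $15,089.38

$15,089.38


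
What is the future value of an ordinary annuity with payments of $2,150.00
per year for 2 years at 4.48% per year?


Formula: FV = PMT * ((1+r)^n - 1) / r
Growth factor: (1 + 0.0448)^2 = 1.091607
Numerator: 1.091607 - 1 = 0.091607
FV = $2,150.00 * 0.091607 / 0.0448 = $4,396.32

$4,396.32


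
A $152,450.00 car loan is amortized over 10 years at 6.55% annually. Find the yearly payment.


Formula: PMT = PV * r / (1 - (1+r)^(-n))
Denominator: 1 - (1 + 0.0655)^(-10) = 0.469769
Numerator: $152,450.00 * 0.0655 = 9985.475
PMT = 9985.475 / 0.469769 = $21,256.16

$21,256.16


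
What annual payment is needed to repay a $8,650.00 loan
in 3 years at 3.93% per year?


Formula: PMT = PV * r / (1 - (1+r)^(-n))
Denominator: 1 - (1 + 0.0393)^(-3) = 0.109206
Numerator: $8,650.00 * 0.0393 = 339.945
PMT = 339.945 / 0.109206 = $3,112.87

$3,112.87


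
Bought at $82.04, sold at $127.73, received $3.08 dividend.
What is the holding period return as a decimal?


Formula: HPR = (P1 - P0 + D) / P0
Gain: $127.73 - $82.04 + $3.08 = $48.77
HPR = $48.77 / $82.04 = 0.5945

0.5945


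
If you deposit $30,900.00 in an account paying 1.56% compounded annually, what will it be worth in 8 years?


Formula: FV = P * (1 + r)^n
Substituting: FV = $30,900.00 * (1 + 0.0156)^8
Growth factor: (1.0156)^8 = 1.131831
FV = $30,900.00 * 1.131831 = $34,973.57

$34,973.57


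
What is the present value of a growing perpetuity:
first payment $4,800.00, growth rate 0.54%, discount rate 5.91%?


Formula: PV = C / (r - g)
Spread: r - g = 0.0591 - 0.0054 = 0.0537
Substituting: PV = $4,800.00 / 0.0537
PV = $89,385.47

$89,385.47


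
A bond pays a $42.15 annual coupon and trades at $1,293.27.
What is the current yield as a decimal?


Formula: Current yield = annual coupon / price
Substituting: CY = $42.15 / $1,293.27
CY = 0.032592

0.032592


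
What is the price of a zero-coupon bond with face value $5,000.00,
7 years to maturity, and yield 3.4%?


Formula: Price = FV / (1 + r)^n
Substituting: Price = $5,000.00 / (1 + 0.034)^7
Discount factor: (1.034)^7 = 1.263699
Price = $5,000.00 / 1.263699 = $3,956.64

$3,956.64


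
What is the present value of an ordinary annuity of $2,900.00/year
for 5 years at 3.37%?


Formula: PV = PMT * (1 - (1+r)^(-n)) / r
Discount factor: (1 + 0.0337)^(-5) = 0.847281
Bracket: 1 - 0.847281 = 0.152719
PV = $2,900.00 * 0.152719 / 0.0337 = $13,142.00

$13,142.00


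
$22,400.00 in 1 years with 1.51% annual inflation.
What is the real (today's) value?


Formula: Real value = nominal / (1 + inflation)^years
Price level: (1 + 0.0151)^1 = 1.0151
Real value = $22,400.00 / 1.0151 = $22,066.79

$22,066.79


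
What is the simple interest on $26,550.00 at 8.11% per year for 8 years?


Formula: I = P * r * t
Substituting: I = $26,550.00 * 0.0811 * 8
Step: I = $26,550.00 * 0.6488
I = $17,225.64

$17,225.64


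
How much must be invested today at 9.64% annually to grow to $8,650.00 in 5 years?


Formula: PV = FV / (1 + r)^n
Substituting: PV = $8,650.00 / (1 + 0.0964)^5
Discount factor: (1.0964)^5 = 1.584328
PV = $8,650.00 / 1.584328 = $5,459.73

$5,459.73


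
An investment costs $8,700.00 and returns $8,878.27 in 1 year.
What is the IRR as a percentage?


Formula: IRR = C1/C0 - 1
Substituting: IRR = $8,878.27 / $8,700.00 - 1
Ratio: 1.020491 - 1 = 0.020491
IRR = 2.0491%

2.0491%


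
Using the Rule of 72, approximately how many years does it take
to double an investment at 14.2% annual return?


Formula: Years ≈ 72 / r
Substituting: Years ≈ 72 / 14.2
Years ≈ 5.1

5.1 years


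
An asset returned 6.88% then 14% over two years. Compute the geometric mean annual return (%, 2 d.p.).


Formula: Geometric mean = ((1+r1)*(1+r2))^(1/2) - 1
Product: (1 + 0.0688) * (1 + 0.14) = 1.0688 * 1.14 = 1.218432
Square root: 1.218432^0.5 = 1.103826
Geometric mean = 1.103826 - 1 = 0.103826
As percentage: 10.38%

10.38%


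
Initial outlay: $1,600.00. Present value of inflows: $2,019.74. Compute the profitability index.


Formula: PI = PV(cash flows) / initial investment
Substituting: PI = $2,019.74 / $1,600.00
PI = 1.2623

1.2623


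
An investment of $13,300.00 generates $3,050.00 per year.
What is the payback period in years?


Formula: Payback = investment / annual cash flow
Substituting: Payback = $13,300.00 / $3,050.00
Payback = 4.3607 years

4.3607 years


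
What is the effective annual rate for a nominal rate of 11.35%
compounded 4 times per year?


Formula: EAR = (1 + r/m)^m - 1
Period rate: r/m = 0.1135 / 4 = 0.028375
Compounding: (1 + 0.028375)^4 = 1.118423
EAR = 1.118423 - 1 = 0.118423

0.118423


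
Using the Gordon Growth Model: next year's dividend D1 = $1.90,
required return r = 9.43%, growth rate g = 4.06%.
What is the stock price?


Formula: P = D1 / (r - g)
Spread: r - g = 0.0943 - 0.0406 = 0.0537
Substituting: P = $1.90 / 0.0537
P = $35.38

$35.38


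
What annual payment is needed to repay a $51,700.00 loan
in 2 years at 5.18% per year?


Formula: PMT = PV * r / (1 - (1+r)^(-n))
Denominator: 1 - (1 + 0.0518)^(-2) = 0.096072
Numerator: $51,700.00 * 0.0518 = 2678.06
PMT = 2678.06 / 0.096072 = $27,875.45

$27,875.45
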